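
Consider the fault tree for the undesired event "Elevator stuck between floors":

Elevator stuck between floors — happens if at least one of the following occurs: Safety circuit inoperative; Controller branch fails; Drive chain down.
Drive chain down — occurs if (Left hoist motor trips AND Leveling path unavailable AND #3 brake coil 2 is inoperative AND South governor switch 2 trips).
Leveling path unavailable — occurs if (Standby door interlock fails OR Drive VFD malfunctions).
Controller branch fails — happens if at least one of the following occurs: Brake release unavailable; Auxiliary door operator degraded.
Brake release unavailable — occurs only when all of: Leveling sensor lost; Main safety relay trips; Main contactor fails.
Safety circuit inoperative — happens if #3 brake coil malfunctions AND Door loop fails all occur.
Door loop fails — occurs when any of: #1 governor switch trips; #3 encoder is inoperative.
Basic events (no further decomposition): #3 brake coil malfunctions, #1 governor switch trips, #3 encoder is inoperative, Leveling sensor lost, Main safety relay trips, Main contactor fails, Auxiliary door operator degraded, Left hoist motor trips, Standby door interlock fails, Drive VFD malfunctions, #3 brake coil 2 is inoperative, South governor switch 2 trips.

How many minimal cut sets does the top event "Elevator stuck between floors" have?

6

Door loop fails [OR]: union of children's cut sets → 2 cut set(s).
Safety circuit inoperative [AND]: one cut set from each child combined → 1 × 2 = 2 cut set(s).
Brake release unavailable [AND]: one cut set from each child combined → 1 × 1 × 1 = 1 cut set(s).
Controller branch fails [OR]: union of children's cut sets → 2 cut set(s).
Leveling path unavailable [OR]: union of children's cut sets → 2 cut set(s).
Drive chain down [AND]: one cut set from each child combined → 1 × 2 × 1 × 1 = 2 cut set(s).
Elevator stuck between floors [OR]: union of children's cut sets → 6 cut set(s).
Minimal cut sets: {#1 governor switch trips, #3 brake coil malfunctions}; {#3 brake coil malfunctions, #3 encoder is inoperative}; {Leveling sensor lost, Main contactor fails, Main safety relay trips}; {Auxiliary door operator degraded}; {#3 brake coil 2 is inoperative, Left hoist motor trips, South governor switch 2 trips, Standby door interlock fails}; {#3 brake coil 2 is inoperative, Drive VFD malfunctions, Left hoist motor trips, South governor switch 2 trips}.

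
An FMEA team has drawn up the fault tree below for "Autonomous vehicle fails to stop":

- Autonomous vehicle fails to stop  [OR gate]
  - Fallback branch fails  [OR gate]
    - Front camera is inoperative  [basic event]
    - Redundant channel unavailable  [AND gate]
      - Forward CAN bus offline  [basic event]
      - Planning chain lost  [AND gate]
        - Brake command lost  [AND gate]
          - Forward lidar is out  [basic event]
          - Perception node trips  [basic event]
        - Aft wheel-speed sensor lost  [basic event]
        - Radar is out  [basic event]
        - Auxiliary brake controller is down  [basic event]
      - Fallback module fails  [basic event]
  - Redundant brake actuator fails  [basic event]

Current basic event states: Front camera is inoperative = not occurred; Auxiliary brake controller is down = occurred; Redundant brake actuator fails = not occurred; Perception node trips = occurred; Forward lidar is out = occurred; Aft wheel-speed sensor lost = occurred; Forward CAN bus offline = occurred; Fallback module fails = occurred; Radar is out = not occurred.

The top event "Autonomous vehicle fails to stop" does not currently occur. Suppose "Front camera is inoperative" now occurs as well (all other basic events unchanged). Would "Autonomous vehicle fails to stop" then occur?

Counterfactual: set "Front camera is inoperative" to occurred.
Brake command lost [AND]: Forward lidar is out=occurs, Perception node trips=occurs → all inputs occur → occurs.
Planning chain lost [AND]: Brake command lost=occurs, Aft wheel-speed sensor lost=occurs, Radar is out=not, Auxiliary brake controller is down=occurs → not all inputs occur → does not occur.
Redundant channel unavailable [AND]: Forward CAN bus offline=occurs, Planning chain lost=not, Fallback module fails=occurs → not all inputs occur → does not occur.
Fallback branch fails [OR]: Front camera is inoperative=occurs, Redundant channel unavailable=not → at least one input occurs → occurs.
Autonomous vehicle fails to stop [OR]: Fallback branch fails=occurs, Redundant brake actuator fails=not → at least one input occurs → occurs.

Yes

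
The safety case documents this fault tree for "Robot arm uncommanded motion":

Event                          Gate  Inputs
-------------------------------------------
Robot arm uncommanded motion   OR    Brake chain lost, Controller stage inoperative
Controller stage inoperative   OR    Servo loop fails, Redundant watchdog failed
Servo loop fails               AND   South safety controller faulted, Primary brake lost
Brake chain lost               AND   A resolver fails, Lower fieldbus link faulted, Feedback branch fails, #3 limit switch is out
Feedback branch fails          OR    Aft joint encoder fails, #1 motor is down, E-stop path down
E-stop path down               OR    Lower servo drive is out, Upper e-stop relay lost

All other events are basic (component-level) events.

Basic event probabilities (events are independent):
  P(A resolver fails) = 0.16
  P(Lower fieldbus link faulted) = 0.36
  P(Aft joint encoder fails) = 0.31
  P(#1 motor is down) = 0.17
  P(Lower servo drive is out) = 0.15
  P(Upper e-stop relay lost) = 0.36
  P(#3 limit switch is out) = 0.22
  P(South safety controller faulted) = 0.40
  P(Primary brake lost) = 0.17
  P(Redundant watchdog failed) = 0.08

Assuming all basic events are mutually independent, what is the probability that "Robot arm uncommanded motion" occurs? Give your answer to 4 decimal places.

P(E-stop path down) [OR] = 1 − (1−0.15) × (1−0.36) = 0.456000
P(Feedback branch fails) [OR] = 1 − (1−0.31) × (1−0.17) × (1−0.456000) = 0.688451
P(Brake chain lost) [AND] = 0.16 × 0.36 × 0.688451 × 0.22 = 0.008724
P(Servo loop fails) [AND] = 0.40 × 0.17 = 0.068000
P(Controller stage inoperative) [OR] = 1 − (1−0.068000) × (1−0.08) = 0.142560
P(Robot arm uncommanded motion) [OR] = 1 − (1−0.008724) × (1−0.142560) = 0.150040
Rounded to 4 decimal places: P(Robot arm uncommanded motion) ≈ 0.1500.

0.1500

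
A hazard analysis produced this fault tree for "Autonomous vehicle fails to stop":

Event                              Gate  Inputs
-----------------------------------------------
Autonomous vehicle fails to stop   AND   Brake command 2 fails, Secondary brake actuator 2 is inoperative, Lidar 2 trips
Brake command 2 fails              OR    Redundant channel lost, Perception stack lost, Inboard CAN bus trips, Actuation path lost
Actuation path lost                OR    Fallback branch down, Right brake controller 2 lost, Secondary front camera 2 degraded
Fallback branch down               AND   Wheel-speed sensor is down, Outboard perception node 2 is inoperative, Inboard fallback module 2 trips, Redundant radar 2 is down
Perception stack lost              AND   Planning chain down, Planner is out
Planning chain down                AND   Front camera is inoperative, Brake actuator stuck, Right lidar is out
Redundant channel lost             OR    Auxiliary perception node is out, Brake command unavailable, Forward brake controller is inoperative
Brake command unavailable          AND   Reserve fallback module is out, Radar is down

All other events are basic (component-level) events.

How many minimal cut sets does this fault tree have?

Brake command unavailable [AND]: one cut set from each child combined → 1 × 1 = 1 cut set(s).
Redundant channel lost [OR]: union of children's cut sets → 3 cut set(s).
Planning chain down [AND]: one cut set from each child combined → 1 × 1 × 1 = 1 cut set(s).
Perception stack lost [AND]: one cut set from each child combined → 1 × 1 = 1 cut set(s).
Fallback branch down [AND]: one cut set from each child combined → 1 × 1 × 1 × 1 = 1 cut set(s).
Actuation path lost [OR]: union of children's cut sets → 3 cut set(s).
Brake command 2 fails [OR]: union of children's cut sets → 8 cut set(s).
Autonomous vehicle fails to stop [AND]: one cut set from each child combined → 8 × 1 × 1 = 8 cut set(s).
Minimal cut sets: {Auxiliary perception node is out, Lidar 2 trips, Secondary brake actuator 2 is inoperative}; {Lidar 2 trips, Radar is down, Reserve fallback module is out, Secondary brake actuator 2 is inoperative}; {Forward brake controller is inoperative, Lidar 2 trips, Secondary brake actuator 2 is inoperative}; {Brake actuator stuck, Front camera is inoperative, Lidar 2 trips, Planner is out, Right lidar is out, Secondary brake actuator 2 is inoperative}; {Inboard CAN bus trips, Lidar 2 trips, Secondary brake actuator 2 is inoperative}; {Inboard fallback module 2 trips, Lidar 2 trips, Outboard perception node 2 is inoperative, Redundant radar 2 is down, Secondary brake actuator 2 is inoperative, Wheel-speed sensor is down}; {Lidar 2 trips, Right brake controller 2 lost, Secondary brake actuator 2 is inoperative}; {Lidar 2 trips, Secondary brake actuator 2 is inoperative, Secondary front camera 2 degraded}.

8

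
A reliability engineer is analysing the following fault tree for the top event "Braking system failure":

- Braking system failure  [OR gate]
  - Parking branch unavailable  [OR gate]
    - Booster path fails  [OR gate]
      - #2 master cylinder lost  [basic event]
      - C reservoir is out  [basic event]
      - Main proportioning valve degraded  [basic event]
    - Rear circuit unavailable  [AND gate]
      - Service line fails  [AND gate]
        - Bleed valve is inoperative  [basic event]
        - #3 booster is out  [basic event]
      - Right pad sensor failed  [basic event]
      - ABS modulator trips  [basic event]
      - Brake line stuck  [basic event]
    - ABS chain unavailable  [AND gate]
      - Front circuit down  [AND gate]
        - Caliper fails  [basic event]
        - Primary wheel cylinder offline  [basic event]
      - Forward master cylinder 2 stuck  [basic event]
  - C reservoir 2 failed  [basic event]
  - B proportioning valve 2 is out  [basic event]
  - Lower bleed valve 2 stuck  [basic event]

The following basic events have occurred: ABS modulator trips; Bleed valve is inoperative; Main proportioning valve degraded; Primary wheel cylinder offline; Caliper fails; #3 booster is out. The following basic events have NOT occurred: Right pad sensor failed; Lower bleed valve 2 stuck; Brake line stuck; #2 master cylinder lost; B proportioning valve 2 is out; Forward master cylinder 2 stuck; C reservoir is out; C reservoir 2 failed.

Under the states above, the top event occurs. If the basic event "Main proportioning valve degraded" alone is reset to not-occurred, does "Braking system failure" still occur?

No

Counterfactual: set "Main proportioning valve degraded" to not occurred.
Booster path fails [OR]: #2 master cylinder lost=not, C reservoir is out=not, Main proportioning valve degraded=not → no input occurs → does not occur.
Service line fails [AND]: Bleed valve is inoperative=occurs, #3 booster is out=occurs → all inputs occur → occurs.
Rear circuit unavailable [AND]: Service line fails=occurs, Right pad sensor failed=not, ABS modulator trips=occurs, Brake line stuck=not → not all inputs occur → does not occur.
Front circuit down [AND]: Caliper fails=occurs, Primary wheel cylinder offline=occurs → all inputs occur → occurs.
ABS chain unavailable [AND]: Front circuit down=occurs, Forward master cylinder 2 stuck=not → not all inputs occur → does not occur.
Parking branch unavailable [OR]: Booster path fails=not, Rear circuit unavailable=not, ABS chain unavailable=not → no input occurs → does not occur.
Braking system failure [OR]: Parking branch unavailable=not, C reservoir 2 failed=not, B proportioning valve 2 is out=not, Lower bleed valve 2 stuck=not → no input occurs → does not occur.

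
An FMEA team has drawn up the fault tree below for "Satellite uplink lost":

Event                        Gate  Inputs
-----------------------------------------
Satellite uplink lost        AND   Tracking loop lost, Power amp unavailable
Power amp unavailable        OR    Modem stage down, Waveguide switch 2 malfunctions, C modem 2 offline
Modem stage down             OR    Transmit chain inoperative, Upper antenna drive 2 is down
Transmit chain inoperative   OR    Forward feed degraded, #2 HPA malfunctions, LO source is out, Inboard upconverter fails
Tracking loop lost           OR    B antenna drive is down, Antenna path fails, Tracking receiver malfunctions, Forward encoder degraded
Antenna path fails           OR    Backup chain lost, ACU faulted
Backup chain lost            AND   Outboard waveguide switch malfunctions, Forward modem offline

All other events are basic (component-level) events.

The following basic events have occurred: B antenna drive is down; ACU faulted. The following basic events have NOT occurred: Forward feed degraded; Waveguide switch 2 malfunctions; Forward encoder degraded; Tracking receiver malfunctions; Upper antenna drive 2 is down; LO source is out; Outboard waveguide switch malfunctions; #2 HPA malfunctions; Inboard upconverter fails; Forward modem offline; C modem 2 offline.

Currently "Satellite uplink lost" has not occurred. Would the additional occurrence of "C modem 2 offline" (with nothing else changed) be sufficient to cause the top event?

Counterfactual: set "C modem 2 offline" to occurred.
Backup chain lost [AND]: Outboard waveguide switch malfunctions=not, Forward modem offline=not → not all inputs occur → does not occur.
Antenna path fails [OR]: Backup chain lost=not, ACU faulted=occurs → at least one input occurs → occurs.
Tracking loop lost [OR]: B antenna drive is down=occurs, Antenna path fails=occurs, Tracking receiver malfunctions=not, Forward encoder degraded=not → at least one input occurs → occurs.
Transmit chain inoperative [OR]: Forward feed degraded=not, #2 HPA malfunctions=not, LO source is out=not, Inboard upconverter fails=not → no input occurs → does not occur.
Modem stage down [OR]: Transmit chain inoperative=not, Upper antenna drive 2 is down=not → no input occurs → does not occur.
Power amp unavailable [OR]: Modem stage down=not, Waveguide switch 2 malfunctions=not, C modem 2 offline=occurs → at least one input occurs → occurs.
Satellite uplink lost [AND]: Tracking loop lost=occurs, Power amp unavailable=occurs → all inputs occur → occurs.

Yes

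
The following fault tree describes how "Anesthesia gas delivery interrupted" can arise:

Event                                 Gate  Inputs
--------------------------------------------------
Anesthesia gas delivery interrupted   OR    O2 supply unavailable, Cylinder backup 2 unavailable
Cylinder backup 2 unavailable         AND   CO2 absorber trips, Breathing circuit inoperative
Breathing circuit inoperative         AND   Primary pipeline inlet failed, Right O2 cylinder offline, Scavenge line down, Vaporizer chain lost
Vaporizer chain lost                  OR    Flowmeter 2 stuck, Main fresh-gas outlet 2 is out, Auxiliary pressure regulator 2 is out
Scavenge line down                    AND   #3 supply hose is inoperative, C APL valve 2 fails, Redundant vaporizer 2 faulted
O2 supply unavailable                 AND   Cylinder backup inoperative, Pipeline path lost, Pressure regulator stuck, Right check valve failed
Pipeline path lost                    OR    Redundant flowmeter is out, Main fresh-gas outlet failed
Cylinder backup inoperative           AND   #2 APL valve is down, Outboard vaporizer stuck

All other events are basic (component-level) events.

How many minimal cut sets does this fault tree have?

5

Cylinder backup inoperative [AND]: one cut set from each child combined → 1 × 1 = 1 cut set(s).
Pipeline path lost [OR]: union of children's cut sets → 2 cut set(s).
O2 supply unavailable [AND]: one cut set from each child combined → 1 × 2 × 1 × 1 = 2 cut set(s).
Scavenge line down [AND]: one cut set from each child combined → 1 × 1 × 1 = 1 cut set(s).
Vaporizer chain lost [OR]: union of children's cut sets → 3 cut set(s).
Breathing circuit inoperative [AND]: one cut set from each child combined → 1 × 1 × 1 × 3 = 3 cut set(s).
Cylinder backup 2 unavailable [AND]: one cut set from each child combined → 1 × 3 = 3 cut set(s).
Anesthesia gas delivery interrupted [OR]: union of children's cut sets → 5 cut set(s).
Minimal cut sets: {#2 APL valve is down, Outboard vaporizer stuck, Pressure regulator stuck, Redundant flowmeter is out, Right check valve failed}; {#2 APL valve is down, Main fresh-gas outlet failed, Outboard vaporizer stuck, Pressure regulator stuck, Right check valve failed}; {#3 supply hose is inoperative, C APL valve 2 fails, CO2 absorber trips, Flowmeter 2 stuck, Primary pipeline inlet failed, Redundant vaporizer 2 faulted, Right O2 cylinder offline}; {#3 supply hose is inoperative, C APL valve 2 fails, CO2 absorber trips, Main fresh-gas outlet 2 is out, Primary pipeline inlet failed, Redundant vaporizer 2 faulted, Right O2 cylinder offline}; {#3 supply hose is inoperative, Auxiliary pressure regulator 2 is out, C APL valve 2 fails, CO2 absorber trips, Primary pipeline inlet failed, Redundant vaporizer 2 faulted, Right O2 cylinder offline}.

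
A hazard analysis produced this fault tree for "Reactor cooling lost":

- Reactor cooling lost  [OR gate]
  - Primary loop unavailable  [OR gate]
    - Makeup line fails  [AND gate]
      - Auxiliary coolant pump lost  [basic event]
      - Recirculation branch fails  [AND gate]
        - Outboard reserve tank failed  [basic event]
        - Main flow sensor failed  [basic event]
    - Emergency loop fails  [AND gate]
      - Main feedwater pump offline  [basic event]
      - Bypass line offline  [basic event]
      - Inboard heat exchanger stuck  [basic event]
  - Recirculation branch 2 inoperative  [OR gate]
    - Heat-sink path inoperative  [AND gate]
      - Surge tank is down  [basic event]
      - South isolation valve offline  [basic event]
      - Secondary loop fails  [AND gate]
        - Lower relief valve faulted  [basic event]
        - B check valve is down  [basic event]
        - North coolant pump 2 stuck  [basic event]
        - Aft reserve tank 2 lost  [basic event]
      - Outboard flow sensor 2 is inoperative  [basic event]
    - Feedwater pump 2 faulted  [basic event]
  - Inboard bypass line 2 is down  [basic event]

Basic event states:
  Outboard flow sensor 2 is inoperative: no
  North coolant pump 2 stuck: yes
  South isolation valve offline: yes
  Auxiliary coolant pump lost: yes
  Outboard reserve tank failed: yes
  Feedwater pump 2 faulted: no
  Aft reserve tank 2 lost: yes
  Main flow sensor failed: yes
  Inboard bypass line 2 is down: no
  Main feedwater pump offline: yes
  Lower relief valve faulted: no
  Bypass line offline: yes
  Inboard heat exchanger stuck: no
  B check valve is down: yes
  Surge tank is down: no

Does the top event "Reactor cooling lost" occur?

Yes

Recirculation branch fails [AND]: Outboard reserve tank failed=occurs, Main flow sensor failed=occurs → all inputs occur → occurs.
Makeup line fails [AND]: Auxiliary coolant pump lost=occurs, Recirculation branch fails=occurs → all inputs occur → occurs.
Emergency loop fails [AND]: Main feedwater pump offline=occurs, Bypass line offline=occurs, Inboard heat exchanger stuck=not → not all inputs occur → does not occur.
Primary loop unavailable [OR]: Makeup line fails=occurs, Emergency loop fails=not → at least one input occurs → occurs.
Secondary loop fails [AND]: Lower relief valve faulted=not, B check valve is down=occurs, North coolant pump 2 stuck=occurs, Aft reserve tank 2 lost=occurs → not all inputs occur → does not occur.
Heat-sink path inoperative [AND]: Surge tank is down=not, South isolation valve offline=occurs, Secondary loop fails=not, Outboard flow sensor 2 is inoperative=not → not all inputs occur → does not occur.
Recirculation branch 2 inoperative [OR]: Heat-sink path inoperative=not, Feedwater pump 2 faulted=not → no input occurs → does not occur.
Reactor cooling lost [OR]: Primary loop unavailable=occurs, Recirculation branch 2 inoperative=not, Inboard bypass line 2 is down=not → at least one input occurs → occurs.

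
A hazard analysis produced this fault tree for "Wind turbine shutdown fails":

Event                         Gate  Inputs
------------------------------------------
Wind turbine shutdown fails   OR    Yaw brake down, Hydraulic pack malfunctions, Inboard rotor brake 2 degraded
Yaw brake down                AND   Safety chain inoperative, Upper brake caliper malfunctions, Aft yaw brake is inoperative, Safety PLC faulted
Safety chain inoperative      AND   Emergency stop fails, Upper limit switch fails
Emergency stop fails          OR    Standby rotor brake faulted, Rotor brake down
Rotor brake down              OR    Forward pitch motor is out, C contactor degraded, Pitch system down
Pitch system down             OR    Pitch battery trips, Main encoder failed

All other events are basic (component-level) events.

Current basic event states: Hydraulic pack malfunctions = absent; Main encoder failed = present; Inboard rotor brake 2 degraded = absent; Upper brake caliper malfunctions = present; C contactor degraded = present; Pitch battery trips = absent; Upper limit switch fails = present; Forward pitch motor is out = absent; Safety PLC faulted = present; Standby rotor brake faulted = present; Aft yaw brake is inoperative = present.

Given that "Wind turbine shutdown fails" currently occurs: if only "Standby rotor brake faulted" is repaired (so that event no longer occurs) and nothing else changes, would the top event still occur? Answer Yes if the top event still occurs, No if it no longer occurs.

Yes

Counterfactual: set "Standby rotor brake faulted" to not occurred.
Pitch system down [OR]: Pitch battery trips=not, Main encoder failed=occurs → at least one input occurs → occurs.
Rotor brake down [OR]: Forward pitch motor is out=not, C contactor degraded=occurs, Pitch system down=occurs → at least one input occurs → occurs.
Emergency stop fails [OR]: Standby rotor brake faulted=not, Rotor brake down=occurs → at least one input occurs → occurs.
Safety chain inoperative [AND]: Emergency stop fails=occurs, Upper limit switch fails=occurs → all inputs occur → occurs.
Yaw brake down [AND]: Safety chain inoperative=occurs, Upper brake caliper malfunctions=occurs, Aft yaw brake is inoperative=occurs, Safety PLC faulted=occurs → all inputs occur → occurs.
Wind turbine shutdown fails [OR]: Yaw brake down=occurs, Hydraulic pack malfunctions=not, Inboard rotor brake 2 degraded=not → at least one input occurs → occurs.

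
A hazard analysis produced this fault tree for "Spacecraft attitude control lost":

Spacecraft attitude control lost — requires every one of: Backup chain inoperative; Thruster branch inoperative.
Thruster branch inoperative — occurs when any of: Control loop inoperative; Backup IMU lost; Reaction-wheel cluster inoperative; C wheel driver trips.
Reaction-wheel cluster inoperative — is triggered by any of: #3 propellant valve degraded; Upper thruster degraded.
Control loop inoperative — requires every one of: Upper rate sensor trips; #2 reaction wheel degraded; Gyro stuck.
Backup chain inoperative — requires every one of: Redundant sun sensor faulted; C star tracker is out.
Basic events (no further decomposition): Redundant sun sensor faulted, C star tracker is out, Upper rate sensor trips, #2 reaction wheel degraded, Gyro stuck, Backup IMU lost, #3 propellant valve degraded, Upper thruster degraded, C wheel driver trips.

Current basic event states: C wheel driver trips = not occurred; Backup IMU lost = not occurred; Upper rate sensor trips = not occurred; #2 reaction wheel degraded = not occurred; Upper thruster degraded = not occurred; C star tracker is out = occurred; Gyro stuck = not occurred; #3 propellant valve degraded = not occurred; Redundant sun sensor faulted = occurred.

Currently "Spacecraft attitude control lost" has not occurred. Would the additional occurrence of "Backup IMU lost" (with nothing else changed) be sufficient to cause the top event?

Yes

Counterfactual: set "Backup IMU lost" to occurred.
Backup chain inoperative [AND]: Redundant sun sensor faulted=occurs, C star tracker is out=occurs → all inputs occur → occurs.
Control loop inoperative [AND]: Upper rate sensor trips=not, #2 reaction wheel degraded=not, Gyro stuck=not → not all inputs occur → does not occur.
Reaction-wheel cluster inoperative [OR]: #3 propellant valve degraded=not, Upper thruster degraded=not → no input occurs → does not occur.
Thruster branch inoperative [OR]: Control loop inoperative=not, Backup IMU lost=occurs, Reaction-wheel cluster inoperative=not, C wheel driver trips=not → at least one input occurs → occurs.
Spacecraft attitude control lost [AND]: Backup chain inoperative=occurs, Thruster branch inoperative=occurs → all inputs occur → occurs.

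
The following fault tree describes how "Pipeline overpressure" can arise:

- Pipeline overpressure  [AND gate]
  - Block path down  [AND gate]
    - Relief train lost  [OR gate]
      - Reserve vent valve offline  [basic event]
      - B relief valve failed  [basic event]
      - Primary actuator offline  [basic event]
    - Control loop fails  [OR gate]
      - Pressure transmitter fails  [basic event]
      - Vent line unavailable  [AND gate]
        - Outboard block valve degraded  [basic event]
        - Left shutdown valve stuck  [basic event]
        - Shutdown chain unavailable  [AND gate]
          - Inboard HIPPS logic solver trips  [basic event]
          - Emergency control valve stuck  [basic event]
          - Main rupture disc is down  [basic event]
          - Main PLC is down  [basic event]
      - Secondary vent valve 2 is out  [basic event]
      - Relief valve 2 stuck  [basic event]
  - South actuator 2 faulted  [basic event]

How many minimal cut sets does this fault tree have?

12

Relief train lost [OR]: union of children's cut sets → 3 cut set(s).
Shutdown chain unavailable [AND]: one cut set from each child combined → 1 × 1 × 1 × 1 = 1 cut set(s).
Vent line unavailable [AND]: one cut set from each child combined → 1 × 1 × 1 = 1 cut set(s).
Control loop fails [OR]: union of children's cut sets → 4 cut set(s).
Block path down [AND]: one cut set from each child combined → 3 × 4 = 12 cut set(s).
Pipeline overpressure [AND]: one cut set from each child combined → 12 × 1 = 12 cut set(s).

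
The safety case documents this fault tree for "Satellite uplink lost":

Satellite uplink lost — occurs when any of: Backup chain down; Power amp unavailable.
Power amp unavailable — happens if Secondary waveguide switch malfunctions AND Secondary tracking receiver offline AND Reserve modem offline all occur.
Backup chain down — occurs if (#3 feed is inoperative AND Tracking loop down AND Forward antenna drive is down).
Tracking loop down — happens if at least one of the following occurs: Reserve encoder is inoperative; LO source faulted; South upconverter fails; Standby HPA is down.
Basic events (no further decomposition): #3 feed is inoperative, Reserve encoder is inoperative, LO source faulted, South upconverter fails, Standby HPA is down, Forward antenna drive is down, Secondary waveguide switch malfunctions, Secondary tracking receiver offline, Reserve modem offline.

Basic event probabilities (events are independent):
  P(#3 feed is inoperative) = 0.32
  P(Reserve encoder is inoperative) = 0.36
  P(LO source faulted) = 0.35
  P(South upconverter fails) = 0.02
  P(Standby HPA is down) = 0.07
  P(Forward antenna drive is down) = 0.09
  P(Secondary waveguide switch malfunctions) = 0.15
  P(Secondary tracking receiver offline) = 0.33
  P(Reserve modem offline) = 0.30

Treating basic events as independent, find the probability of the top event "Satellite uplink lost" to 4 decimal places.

P(Tracking loop down) [OR] = 1 − (1−0.36) × (1−0.35) × (1−0.02) × (1−0.07) = 0.620858
P(Backup chain down) [AND] = 0.32 × 0.620858 × 0.09 = 0.017881
P(Power amp unavailable) [AND] = 0.15 × 0.33 × 0.30 = 0.014850
P(Satellite uplink lost) [OR] = 1 − (1−0.017881) × (1−0.014850) = 0.032465
Rounded to 4 decimal places: P(Satellite uplink lost) ≈ 0.0325.

0.0325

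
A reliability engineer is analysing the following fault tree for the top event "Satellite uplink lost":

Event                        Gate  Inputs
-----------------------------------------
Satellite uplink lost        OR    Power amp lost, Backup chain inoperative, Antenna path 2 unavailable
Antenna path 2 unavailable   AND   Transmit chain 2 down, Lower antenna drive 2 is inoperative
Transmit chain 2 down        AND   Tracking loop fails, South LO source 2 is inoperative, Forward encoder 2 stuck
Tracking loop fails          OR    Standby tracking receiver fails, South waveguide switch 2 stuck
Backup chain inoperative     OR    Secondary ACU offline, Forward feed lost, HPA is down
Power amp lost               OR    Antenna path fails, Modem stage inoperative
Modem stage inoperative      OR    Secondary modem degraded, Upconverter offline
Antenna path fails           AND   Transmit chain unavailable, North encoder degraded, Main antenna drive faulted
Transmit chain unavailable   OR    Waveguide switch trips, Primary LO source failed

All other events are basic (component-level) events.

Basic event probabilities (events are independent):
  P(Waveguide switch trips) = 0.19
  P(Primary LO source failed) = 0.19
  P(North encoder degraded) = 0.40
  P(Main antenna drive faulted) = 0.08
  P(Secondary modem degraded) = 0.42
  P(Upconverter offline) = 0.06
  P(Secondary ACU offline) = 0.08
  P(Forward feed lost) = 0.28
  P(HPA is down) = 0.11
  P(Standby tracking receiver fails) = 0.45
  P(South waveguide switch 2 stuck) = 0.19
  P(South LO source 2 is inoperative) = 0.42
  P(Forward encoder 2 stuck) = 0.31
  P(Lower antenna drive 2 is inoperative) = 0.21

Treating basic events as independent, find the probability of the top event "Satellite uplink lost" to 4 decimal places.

P(Transmit chain unavailable) [OR] = 1 − (1−0.19) × (1−0.19) = 0.343900
P(Antenna path fails) [AND] = 0.343900 × 0.40 × 0.08 = 0.011005
P(Modem stage inoperative) [OR] = 1 − (1−0.42) × (1−0.06) = 0.454800
P(Power amp lost) [OR] = 1 − (1−0.011005) × (1−0.454800) = 0.460800
P(Backup chain inoperative) [OR] = 1 − (1−0.08) × (1−0.28) × (1−0.11) = 0.410464
P(Tracking loop fails) [OR] = 1 − (1−0.45) × (1−0.19) = 0.554500
P(Transmit chain 2 down) [AND] = 0.554500 × 0.42 × 0.31 = 0.072196
P(Antenna path 2 unavailable) [AND] = 0.072196 × 0.21 = 0.015161
P(Satellite uplink lost) [OR] = 1 − (1−0.460800) × (1−0.410464) × (1−0.015161) = 0.686942
Rounded to 4 decimal places: P(Satellite uplink lost) ≈ 0.6869.

0.6869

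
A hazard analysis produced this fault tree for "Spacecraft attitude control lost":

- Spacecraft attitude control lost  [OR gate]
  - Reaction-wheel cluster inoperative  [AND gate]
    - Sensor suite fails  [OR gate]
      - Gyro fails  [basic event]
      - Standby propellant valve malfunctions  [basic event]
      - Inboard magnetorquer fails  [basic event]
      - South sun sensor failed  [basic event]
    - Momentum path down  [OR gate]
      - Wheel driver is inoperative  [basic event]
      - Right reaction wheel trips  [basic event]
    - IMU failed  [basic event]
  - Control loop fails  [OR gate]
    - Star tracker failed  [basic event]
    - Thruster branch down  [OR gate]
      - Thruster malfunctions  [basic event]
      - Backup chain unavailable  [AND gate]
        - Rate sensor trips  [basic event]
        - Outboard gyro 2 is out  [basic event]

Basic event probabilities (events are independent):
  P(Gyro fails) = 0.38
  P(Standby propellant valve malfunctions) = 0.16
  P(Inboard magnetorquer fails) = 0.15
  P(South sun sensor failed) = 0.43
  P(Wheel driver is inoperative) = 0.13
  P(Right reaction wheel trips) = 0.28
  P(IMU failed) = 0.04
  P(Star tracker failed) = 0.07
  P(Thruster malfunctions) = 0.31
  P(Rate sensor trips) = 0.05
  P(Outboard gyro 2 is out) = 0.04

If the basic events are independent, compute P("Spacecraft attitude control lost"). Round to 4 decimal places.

P(Sensor suite fails) [OR] = 1 − (1−0.38) × (1−0.16) × (1−0.15) × (1−0.43) = 0.747672
P(Momentum path down) [OR] = 1 − (1−0.13) × (1−0.28) = 0.373600
P(Reaction-wheel cluster inoperative) [AND] = 0.747672 × 0.373600 × 0.04 = 0.011173
P(Backup chain unavailable) [AND] = 0.05 × 0.04 = 0.002000
P(Thruster branch down) [OR] = 1 − (1−0.31) × (1−0.002000) = 0.311380
P(Control loop fails) [OR] = 1 − (1−0.07) × (1−0.311380) = 0.359583
P(Spacecraft attitude control lost) [OR] = 1 − (1−0.011173) × (1−0.359583) = 0.366738
Rounded to 4 decimal places: P(Spacecraft attitude control lost) ≈ 0.3667.

0.3667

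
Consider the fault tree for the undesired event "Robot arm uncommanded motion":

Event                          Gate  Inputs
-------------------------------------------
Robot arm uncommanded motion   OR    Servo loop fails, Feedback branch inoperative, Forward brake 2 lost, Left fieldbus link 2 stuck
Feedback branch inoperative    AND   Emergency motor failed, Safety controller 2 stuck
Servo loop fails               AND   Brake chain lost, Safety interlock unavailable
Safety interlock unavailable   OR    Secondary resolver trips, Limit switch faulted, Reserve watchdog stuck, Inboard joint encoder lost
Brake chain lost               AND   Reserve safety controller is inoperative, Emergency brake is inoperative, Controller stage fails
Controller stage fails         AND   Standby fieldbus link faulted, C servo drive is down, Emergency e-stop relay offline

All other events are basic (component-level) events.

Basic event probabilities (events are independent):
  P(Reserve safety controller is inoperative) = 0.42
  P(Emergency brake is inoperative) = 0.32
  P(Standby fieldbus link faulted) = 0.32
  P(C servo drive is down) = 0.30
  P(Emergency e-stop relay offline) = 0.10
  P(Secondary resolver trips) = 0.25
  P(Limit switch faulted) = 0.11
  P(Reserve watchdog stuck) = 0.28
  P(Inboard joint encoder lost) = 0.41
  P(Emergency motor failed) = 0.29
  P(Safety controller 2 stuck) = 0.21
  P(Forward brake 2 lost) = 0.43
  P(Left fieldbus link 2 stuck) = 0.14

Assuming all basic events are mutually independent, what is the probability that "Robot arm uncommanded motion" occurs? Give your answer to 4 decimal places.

P(Controller stage fails) [AND] = 0.32 × 0.30 × 0.10 = 0.009600
P(Brake chain lost) [AND] = 0.42 × 0.32 × 0.009600 = 0.001290
P(Safety interlock unavailable) [OR] = 1 − (1−0.25) × (1−0.11) × (1−0.28) × (1−0.41) = 0.716446
P(Servo loop fails) [AND] = 0.001290 × 0.716446 = 0.000924
P(Feedback branch inoperative) [AND] = 0.29 × 0.21 = 0.060900
P(Robot arm uncommanded motion) [OR] = 1 − (1−0.000924) × (1−0.060900) × (1−0.43) × (1−0.14) = 0.540079
Rounded to 4 decimal places: P(Robot arm uncommanded motion) ≈ 0.5401.

0.5401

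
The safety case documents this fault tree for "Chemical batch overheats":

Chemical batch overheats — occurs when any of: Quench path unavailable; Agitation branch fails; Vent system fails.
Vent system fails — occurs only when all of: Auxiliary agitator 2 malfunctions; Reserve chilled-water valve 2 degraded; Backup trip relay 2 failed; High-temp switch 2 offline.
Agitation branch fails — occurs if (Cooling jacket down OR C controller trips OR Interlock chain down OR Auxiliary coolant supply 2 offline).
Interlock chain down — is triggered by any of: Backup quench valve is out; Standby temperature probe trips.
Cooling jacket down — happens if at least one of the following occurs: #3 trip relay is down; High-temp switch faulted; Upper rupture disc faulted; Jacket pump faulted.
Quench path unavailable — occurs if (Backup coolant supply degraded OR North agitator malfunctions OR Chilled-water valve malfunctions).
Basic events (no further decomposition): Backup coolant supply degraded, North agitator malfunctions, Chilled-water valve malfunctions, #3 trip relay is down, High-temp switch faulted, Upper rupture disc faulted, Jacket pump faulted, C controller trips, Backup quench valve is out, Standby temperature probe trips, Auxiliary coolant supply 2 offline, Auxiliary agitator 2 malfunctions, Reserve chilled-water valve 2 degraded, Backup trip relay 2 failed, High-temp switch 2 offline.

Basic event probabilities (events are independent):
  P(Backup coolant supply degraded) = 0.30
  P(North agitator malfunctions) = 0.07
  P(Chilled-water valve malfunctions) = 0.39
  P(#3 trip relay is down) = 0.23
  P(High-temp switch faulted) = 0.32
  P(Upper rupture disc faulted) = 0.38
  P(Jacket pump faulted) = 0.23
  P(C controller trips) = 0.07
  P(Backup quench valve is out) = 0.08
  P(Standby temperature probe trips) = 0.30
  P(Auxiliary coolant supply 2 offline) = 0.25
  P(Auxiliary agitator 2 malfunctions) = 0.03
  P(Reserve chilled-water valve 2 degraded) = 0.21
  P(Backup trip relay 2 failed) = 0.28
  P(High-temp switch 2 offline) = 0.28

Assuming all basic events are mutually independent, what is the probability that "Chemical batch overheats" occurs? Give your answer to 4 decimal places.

0.9554

P(Quench path unavailable) [OR] = 1 − (1−0.30) × (1−0.07) × (1−0.39) = 0.602890
P(Cooling jacket down) [OR] = 1 − (1−0.23) × (1−0.32) × (1−0.38) × (1−0.23) = 0.750033
P(Interlock chain down) [OR] = 1 − (1−0.08) × (1−0.30) = 0.356000
P(Agitation branch fails) [OR] = 1 − (1−0.750033) × (1−0.07) × (1−0.356000) × (1−0.25) = 0.887717
P(Vent system fails) [AND] = 0.03 × 0.21 × 0.28 × 0.28 = 0.000494
P(Chemical batch overheats) [OR] = 1 − (1−0.602890) × (1−0.887717) × (1−0.000494) = 0.955433
Rounded to 4 decimal places: P(Chemical batch overheats) ≈ 0.9554.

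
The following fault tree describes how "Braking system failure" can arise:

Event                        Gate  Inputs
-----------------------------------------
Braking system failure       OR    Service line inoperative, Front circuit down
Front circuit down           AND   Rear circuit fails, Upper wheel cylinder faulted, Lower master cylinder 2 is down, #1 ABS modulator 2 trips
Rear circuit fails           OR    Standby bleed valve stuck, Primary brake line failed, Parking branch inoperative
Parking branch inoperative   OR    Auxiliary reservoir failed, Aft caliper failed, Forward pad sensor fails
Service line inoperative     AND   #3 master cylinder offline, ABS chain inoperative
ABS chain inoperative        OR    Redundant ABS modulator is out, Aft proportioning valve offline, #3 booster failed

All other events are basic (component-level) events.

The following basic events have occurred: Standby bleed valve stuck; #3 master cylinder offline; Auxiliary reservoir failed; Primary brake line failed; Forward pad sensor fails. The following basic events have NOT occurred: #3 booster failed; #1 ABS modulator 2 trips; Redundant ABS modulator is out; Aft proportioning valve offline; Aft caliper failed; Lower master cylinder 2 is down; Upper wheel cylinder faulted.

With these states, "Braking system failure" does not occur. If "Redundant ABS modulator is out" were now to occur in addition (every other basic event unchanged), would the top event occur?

Counterfactual: set "Redundant ABS modulator is out" to occurred.
ABS chain inoperative [OR]: Redundant ABS modulator is out=occurs, Aft proportioning valve offline=not, #3 booster failed=not → at least one input occurs → occurs.
Service line inoperative [AND]: #3 master cylinder offline=occurs, ABS chain inoperative=occurs → all inputs occur → occurs.
Parking branch inoperative [OR]: Auxiliary reservoir failed=occurs, Aft caliper failed=not, Forward pad sensor fails=occurs → at least one input occurs → occurs.
Rear circuit fails [OR]: Standby bleed valve stuck=occurs, Primary brake line failed=occurs, Parking branch inoperative=occurs → at least one input occurs → occurs.
Front circuit down [AND]: Rear circuit fails=occurs, Upper wheel cylinder faulted=not, Lower master cylinder 2 is down=not, #1 ABS modulator 2 trips=not → not all inputs occur → does not occur.
Braking system failure [OR]: Service line inoperative=occurs, Front circuit down=not → at least one input occurs → occurs.

Yes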